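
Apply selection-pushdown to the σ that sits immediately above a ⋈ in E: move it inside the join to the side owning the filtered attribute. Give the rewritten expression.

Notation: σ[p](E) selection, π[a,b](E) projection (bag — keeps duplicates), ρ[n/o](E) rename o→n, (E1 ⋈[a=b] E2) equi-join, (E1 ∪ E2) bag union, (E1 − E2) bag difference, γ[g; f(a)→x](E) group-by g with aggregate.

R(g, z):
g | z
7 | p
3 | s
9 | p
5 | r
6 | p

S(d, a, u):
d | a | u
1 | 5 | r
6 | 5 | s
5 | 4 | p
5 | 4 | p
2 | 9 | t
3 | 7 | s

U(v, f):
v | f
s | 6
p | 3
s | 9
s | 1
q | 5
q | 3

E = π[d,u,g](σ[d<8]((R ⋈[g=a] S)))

σ filters on d, owned by the right side.
E' = π[d,u,g]((R ⋈[g=a] σ[d<8](S)))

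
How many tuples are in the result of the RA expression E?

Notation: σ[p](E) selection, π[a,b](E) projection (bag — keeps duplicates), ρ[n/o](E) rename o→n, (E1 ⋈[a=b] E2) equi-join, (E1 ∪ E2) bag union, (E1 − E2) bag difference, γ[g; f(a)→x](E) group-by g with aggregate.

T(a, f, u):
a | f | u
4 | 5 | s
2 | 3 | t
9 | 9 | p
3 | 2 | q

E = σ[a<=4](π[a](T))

Stepwise |·|:
  T → 4
  π[a](T) → 4
  σ[a<=4](π[a](T)) → 3

|E| = 3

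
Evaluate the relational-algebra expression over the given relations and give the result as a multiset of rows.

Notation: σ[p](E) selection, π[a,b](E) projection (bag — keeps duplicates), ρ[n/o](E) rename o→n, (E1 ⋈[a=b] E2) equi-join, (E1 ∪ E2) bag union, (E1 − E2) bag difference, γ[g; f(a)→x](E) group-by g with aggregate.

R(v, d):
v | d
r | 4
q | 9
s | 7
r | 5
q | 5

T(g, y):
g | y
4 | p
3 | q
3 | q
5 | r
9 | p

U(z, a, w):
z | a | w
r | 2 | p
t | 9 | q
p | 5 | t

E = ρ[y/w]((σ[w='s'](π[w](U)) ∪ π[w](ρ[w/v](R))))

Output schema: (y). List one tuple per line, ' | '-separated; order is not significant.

Per-node cardinality:
  U → 3
  π[w](U) → 3
  σ[w='s'](π[w](U)) → 0
  R → 5
  ρ[w/v](R) → 5
  π[w](ρ[w/v](R)) → 5
  (σ[w='s'](π[w](U)) ∪ π[w](ρ[w/v](R))) → 5
  ρ[y/w]((σ[w='s'](π[w](U)) ∪ π[w](ρ[w/v](R)))) → 5

== RESULT ==
y
q
q
r
r
s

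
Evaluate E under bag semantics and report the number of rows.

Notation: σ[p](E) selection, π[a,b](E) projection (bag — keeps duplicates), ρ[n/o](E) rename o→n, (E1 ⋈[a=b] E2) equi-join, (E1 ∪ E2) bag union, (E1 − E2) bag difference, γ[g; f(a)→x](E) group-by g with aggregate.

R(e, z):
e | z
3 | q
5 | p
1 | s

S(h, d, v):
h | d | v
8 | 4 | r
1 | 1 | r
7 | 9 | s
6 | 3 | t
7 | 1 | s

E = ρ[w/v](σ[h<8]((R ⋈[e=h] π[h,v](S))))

Stepwise |·|:
  R → 3
  S → 5
  π[h,v](S) → 5
  (R ⋈[e=h] π[h,v](S)) → 1
  σ[h<8]((R ⋈[e=h] π[h,v](S))) → 1
  ρ[w/v](σ[h<8]((R ⋈[e=h] π[h,v](S)))) → 1

|E| = 1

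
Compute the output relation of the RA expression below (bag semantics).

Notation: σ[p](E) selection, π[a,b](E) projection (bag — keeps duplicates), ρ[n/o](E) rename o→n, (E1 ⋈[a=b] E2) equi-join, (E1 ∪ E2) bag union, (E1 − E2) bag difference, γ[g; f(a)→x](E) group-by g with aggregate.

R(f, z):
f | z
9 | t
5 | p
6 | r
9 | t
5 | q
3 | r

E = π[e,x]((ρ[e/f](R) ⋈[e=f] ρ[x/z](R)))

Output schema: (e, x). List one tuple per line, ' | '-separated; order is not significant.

Per-node cardinality:
  R → 6
  ρ[e/f](R) → 6
  R → 6
  ρ[x/z](R) → 6
  (ρ[e/f](R) ⋈[e=f] ρ[x/z](R)) → 10
  π[e,x]((ρ[e/f](R) ⋈[e=f] ρ[x/z](R))) → 10

== RESULT ==
e | x
3 | r
5 | p
5 | p
5 | q
5 | q
6 | r
9 | t
9 | t
9 | t
9 | t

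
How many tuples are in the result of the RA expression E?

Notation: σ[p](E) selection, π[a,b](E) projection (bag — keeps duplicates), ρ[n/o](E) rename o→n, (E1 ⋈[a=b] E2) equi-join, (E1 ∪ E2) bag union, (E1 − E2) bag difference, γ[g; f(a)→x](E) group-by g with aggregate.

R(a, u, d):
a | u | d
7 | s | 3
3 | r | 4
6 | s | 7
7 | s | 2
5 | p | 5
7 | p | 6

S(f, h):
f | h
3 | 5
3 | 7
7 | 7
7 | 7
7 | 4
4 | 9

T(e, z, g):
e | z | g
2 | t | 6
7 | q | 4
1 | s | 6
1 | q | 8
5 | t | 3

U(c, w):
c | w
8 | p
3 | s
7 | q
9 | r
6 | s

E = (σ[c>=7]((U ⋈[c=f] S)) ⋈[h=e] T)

Subexpression sizes:
  U → 5
  S → 6
  (U ⋈[c=f] S) → 5
  σ[c>=7]((U ⋈[c=f] S)) → 3
  T → 5
  (σ[c>=7]((U ⋈[c=f] S)) ⋈[h=e] T) → 2

|E| = 2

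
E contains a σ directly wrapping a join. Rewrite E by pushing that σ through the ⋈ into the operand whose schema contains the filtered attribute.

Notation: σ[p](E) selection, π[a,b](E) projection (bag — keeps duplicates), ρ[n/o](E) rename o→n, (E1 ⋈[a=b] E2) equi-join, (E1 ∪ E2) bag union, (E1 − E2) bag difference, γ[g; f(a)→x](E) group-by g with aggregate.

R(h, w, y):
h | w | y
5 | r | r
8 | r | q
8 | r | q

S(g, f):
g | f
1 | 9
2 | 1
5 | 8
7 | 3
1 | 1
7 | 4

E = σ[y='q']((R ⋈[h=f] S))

σ filters on y, owned by the left side.
E' = (σ[y='q'](R) ⋈[h=f] S)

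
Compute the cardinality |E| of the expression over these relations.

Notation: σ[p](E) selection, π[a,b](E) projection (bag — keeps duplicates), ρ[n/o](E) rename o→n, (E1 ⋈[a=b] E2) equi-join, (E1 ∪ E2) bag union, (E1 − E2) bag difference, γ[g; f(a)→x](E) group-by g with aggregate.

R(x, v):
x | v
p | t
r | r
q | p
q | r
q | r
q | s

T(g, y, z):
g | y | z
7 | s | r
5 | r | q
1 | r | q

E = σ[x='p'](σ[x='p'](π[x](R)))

Row counts bottom-up:
  R → 6
  π[x](R) → 6
  σ[x='p'](π[x](R)) → 1
  σ[x='p'](σ[x='p'](π[x](R))) → 1

|E| = 1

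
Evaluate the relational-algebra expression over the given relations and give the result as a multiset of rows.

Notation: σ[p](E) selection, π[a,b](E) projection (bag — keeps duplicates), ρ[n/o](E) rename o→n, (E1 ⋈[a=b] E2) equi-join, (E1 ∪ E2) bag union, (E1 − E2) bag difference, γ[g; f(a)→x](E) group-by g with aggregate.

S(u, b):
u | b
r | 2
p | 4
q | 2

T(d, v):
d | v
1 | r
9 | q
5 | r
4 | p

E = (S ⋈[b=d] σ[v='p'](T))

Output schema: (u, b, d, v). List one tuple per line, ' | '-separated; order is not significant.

Stepwise |·|:
  S → 3
  T → 4
  σ[v='p'](T) → 1
  (S ⋈[b=d] σ[v='p'](T)) → 1

== RESULT ==
u | b | d | v
p | 4 | 4 | p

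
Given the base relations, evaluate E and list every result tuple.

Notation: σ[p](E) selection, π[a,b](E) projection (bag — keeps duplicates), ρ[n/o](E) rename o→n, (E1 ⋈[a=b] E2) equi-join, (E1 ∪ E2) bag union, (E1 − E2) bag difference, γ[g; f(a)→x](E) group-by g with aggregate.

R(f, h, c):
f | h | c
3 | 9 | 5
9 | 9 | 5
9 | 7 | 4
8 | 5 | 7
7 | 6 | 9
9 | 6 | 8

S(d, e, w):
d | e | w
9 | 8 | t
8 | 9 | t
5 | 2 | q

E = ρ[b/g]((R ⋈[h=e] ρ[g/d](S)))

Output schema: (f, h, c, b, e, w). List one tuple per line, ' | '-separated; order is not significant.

Stepwise |·|:
  R → 6
  S → 3
  ρ[g/d](S) → 3
  (R ⋈[h=e] ρ[g/d](S)) → 2
  ρ[b/g]((R ⋈[h=e] ρ[g/d](S))) → 2

== RESULT ==
f | h | c | b | e | w
3 | 9 | 5 | 8 | 9 | t
9 | 9 | 5 | 8 | 9 | t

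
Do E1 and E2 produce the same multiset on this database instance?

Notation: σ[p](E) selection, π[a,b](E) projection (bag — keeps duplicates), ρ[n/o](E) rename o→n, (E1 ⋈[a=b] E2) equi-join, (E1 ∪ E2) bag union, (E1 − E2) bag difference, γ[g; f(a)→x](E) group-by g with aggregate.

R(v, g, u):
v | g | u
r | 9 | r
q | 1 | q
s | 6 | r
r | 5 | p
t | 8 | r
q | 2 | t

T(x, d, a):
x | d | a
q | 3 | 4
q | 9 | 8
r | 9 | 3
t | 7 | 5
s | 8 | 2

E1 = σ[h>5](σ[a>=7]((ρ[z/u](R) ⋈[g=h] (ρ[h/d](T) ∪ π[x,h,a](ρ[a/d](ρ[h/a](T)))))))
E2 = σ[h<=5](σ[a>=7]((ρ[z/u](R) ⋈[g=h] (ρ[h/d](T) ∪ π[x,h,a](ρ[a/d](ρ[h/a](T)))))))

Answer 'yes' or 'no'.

E1 row counts bottom-up:
  R → 6
  ρ[z/u](R) → 6
  T → 5
  ρ[h/d](T) → 5
  T → 5
  ρ[h/a](T) → 5
  ρ[a/d](ρ[h/a](T)) → 5
  π[x,h,a](ρ[a/d](ρ[h/a](T))) → 5
  (ρ[h/d](T) ∪ π[x,h,a](ρ[a/d](ρ[h/a](T)))) → 10
  (ρ[z/u](R) ⋈[g=h] (ρ[h/d](T) ∪ π[x,h,a](ρ[a/d](ρ[h/a](T))))) → 6
  σ[a>=7]((ρ[z/u](R) ⋈[g=h] (ρ[h/d](T) ∪ π[x,h,a](ρ[a/d](ρ[h/a](T)))))) → 4
  σ[h>5](σ[a>=7]((ρ[z/u](R) ⋈[g=h] (ρ[h/d](T) ∪ π[x,h,a](ρ[a/d](ρ[h/a](T))))))) → 2
E2 row counts bottom-up:
  R → 6
  ρ[z/u](R) → 6
  T → 5
  ρ[h/d](T) → 5
  T → 5
  ρ[h/a](T) → 5
  ρ[a/d](ρ[h/a](T)) → 5
  π[x,h,a](ρ[a/d](ρ[h/a](T))) → 5
  (ρ[h/d](T) ∪ π[x,h,a](ρ[a/d](ρ[h/a](T)))) → 10
  (ρ[z/u](R) ⋈[g=h] (ρ[h/d](T) ∪ π[x,h,a](ρ[a/d](ρ[h/a](T))))) → 6
  σ[a>=7]((ρ[z/u](R) ⋈[g=h] (ρ[h/d](T) ∪ π[x,h,a](ρ[a/d](ρ[h/a](T)))))) → 4
  σ[h<=5](σ[a>=7]((ρ[z/u](R) ⋈[g=h] (ρ[h/d](T) ∪ π[x,h,a](ρ[a/d](ρ[h/a](T))))))) → 2

E1 result:
v | g | z | x | h | a
r | 9 | r | q | 9 | 8
t | 8 | r | q | 8 | 9
E2 result:
v | g | z | x | h | a
q | 2 | t | s | 2 | 8
r | 5 | p | t | 5 | 7
Witness: ('r', 5, 'p', 't', 5, 7) appears 0× in E1 but 1× in E2.

no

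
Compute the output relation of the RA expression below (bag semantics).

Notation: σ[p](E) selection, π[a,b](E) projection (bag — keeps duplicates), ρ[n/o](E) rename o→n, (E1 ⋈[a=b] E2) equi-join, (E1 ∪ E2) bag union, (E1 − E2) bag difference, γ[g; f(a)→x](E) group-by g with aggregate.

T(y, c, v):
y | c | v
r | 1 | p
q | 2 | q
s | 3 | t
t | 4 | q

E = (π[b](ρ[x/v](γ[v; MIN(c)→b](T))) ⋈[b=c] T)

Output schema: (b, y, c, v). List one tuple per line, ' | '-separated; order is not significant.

Subexpression sizes:
  T → 4
  γ[v; MIN(c)→b](T) → 3
  ρ[x/v](γ[v; MIN(c)→b](T)) → 3
  π[b](ρ[x/v](γ[v; MIN(c)→b](T))) → 3
  T → 4
  (π[b](ρ[x/v](γ[v; MIN(c)→b](T))) ⋈[b=c] T) → 3

== RESULT ==
b | y | c | v
1 | r | 1 | p
2 | q | 2 | q
3 | s | 3 | t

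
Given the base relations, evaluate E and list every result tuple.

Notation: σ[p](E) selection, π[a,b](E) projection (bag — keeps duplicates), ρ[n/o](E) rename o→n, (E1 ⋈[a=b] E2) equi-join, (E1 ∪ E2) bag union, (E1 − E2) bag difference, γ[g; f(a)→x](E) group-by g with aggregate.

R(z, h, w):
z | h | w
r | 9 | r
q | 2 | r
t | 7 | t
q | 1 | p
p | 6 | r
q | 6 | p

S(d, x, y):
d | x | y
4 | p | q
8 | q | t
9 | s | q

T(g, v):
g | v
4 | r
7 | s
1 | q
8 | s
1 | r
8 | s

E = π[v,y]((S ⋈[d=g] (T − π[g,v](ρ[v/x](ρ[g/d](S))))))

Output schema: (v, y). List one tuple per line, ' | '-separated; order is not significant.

Subexpression sizes:
  S → 3
  T → 6
  S → 3
  ρ[g/d](S) → 3
  ρ[v/x](ρ[g/d](S)) → 3
  π[g,v](ρ[v/x](ρ[g/d](S))) → 3
  (T − π[g,v](ρ[v/x](ρ[g/d](S)))) → 6
  (S ⋈[d=g] (T − π[g,v](ρ[v/x](ρ[g/d](S))))) → 3
  π[v,y]((S ⋈[d=g] (T − π[g,v](ρ[v/x](ρ[g/d](S)))))) → 3

== RESULT ==
v | y
r | q
s | t
s | t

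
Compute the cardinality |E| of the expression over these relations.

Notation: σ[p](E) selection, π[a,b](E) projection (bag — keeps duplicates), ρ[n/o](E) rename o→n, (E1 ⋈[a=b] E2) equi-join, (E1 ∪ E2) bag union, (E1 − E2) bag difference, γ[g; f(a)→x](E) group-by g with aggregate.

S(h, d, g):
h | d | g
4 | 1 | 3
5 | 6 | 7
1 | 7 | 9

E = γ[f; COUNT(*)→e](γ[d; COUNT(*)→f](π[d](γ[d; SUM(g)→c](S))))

Per-node cardinality:
  S → 3
  γ[d; SUM(g)→c](S) → 3
  π[d](γ[d; SUM(g)→c](S)) → 3
  γ[d; COUNT(*)→f](π[d](γ[d; SUM(g)→c](S))) → 3
  γ[f; COUNT(*)→e](γ[d; COUNT(*)→f](π[d](γ[d; SUM(g)→c](S)))) → 1

|E| = 1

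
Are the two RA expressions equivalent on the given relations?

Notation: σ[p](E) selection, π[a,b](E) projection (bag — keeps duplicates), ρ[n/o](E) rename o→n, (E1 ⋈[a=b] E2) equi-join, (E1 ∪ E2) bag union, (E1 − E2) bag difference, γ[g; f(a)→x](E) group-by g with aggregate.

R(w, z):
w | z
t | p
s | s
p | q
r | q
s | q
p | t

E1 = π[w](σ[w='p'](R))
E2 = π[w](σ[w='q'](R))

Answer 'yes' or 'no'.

E1 row counts bottom-up:
  R → 6
  σ[w='p'](R) → 2
  π[w](σ[w='p'](R)) → 2
E2 row counts bottom-up:
  R → 6
  σ[w='q'](R) → 0
  π[w](σ[w='q'](R)) → 0

E1 result:
w
p
p
E2 result:
w
(0 rows)
Witness: ('p',) appears 2× in E1 but 0× in E2.

no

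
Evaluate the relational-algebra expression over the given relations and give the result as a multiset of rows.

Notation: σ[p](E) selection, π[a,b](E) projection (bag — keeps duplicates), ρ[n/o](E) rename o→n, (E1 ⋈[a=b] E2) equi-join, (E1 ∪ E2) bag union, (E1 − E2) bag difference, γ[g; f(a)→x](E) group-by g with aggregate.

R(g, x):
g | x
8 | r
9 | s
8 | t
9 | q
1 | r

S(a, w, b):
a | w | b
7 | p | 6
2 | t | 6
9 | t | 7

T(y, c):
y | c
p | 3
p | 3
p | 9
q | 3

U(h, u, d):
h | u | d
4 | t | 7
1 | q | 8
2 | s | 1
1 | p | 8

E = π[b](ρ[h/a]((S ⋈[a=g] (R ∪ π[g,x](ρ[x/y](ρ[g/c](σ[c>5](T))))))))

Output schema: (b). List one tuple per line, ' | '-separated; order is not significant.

Row counts bottom-up:
  S → 3
  R → 5
  T → 4
  σ[c>5](T) → 1
  ρ[g/c](σ[c>5](T)) → 1
  ρ[x/y](ρ[g/c](σ[c>5](T))) → 1
  π[g,x](ρ[x/y](ρ[g/c](σ[c>5](T)))) → 1
  (R ∪ π[g,x](ρ[x/y](ρ[g/c](σ[c>5](T))))) → 6
  (S ⋈[a=g] (R ∪ π[g,x](ρ[x/y](ρ[g/c](σ[c>5](T)))))) → 3
  ρ[h/a]((S ⋈[a=g] (R ∪ π[g,x](ρ[x/y](ρ[g/c](σ[c>5](T))))))) → 3
  π[b](ρ[h/a]((S ⋈[a=g] (R ∪ π[g,x](ρ[x/y](ρ[g/c](σ[c>5](T)))))))) → 3

== RESULT ==
b
7
7
7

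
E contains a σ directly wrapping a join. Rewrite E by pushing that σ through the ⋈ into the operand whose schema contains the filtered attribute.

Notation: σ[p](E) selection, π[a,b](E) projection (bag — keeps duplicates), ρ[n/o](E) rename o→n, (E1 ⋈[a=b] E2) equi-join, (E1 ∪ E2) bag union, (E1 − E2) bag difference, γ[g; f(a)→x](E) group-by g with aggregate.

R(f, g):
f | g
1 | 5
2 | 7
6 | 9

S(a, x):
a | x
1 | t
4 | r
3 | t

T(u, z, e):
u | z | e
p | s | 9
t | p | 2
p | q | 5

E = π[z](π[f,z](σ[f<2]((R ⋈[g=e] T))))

σ filters on f, owned by the left side.
E' = π[z](π[f,z]((σ[f<2](R) ⋈[g=e] T)))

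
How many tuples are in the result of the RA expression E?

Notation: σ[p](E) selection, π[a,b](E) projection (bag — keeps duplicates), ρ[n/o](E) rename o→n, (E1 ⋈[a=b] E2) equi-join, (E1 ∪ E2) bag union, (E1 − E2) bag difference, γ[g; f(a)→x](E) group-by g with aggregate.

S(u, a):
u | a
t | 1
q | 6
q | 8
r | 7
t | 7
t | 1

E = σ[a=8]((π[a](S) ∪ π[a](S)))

Per-node cardinality:
  S → 6
  π[a](S) → 6
  S → 6
  π[a](S) → 6
  (π[a](S) ∪ π[a](S)) → 12
  σ[a=8]((π[a](S) ∪ π[a](S))) → 2

|E| = 2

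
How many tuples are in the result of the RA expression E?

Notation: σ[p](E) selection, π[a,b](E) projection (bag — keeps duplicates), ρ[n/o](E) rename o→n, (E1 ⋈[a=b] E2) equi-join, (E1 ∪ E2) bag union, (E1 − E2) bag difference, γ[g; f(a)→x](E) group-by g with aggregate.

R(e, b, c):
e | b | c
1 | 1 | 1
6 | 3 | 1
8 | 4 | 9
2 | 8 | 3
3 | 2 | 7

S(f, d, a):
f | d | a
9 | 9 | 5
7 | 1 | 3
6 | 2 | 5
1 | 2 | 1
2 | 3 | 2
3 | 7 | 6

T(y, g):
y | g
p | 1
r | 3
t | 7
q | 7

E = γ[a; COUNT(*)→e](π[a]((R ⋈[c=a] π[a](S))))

Stepwise |·|:
  R → 5
  S → 6
  π[a](S) → 6
  (R ⋈[c=a] π[a](S)) → 3
  π[a]((R ⋈[c=a] π[a](S))) → 3
  γ[a; COUNT(*)→e](π[a]((R ⋈[c=a] π[a](S)))) → 2

|E| = 2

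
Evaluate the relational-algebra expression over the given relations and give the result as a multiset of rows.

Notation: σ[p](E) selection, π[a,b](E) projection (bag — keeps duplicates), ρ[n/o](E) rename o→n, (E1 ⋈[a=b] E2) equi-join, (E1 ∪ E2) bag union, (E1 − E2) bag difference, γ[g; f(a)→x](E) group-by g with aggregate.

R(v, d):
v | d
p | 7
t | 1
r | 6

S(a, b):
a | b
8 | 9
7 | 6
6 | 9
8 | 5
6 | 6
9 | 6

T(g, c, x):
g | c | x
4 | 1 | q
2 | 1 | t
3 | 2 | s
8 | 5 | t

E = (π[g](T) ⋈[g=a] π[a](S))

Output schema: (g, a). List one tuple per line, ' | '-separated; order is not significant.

Stepwise |·|:
  T → 4
  π[g](T) → 4
  S → 6
  π[a](S) → 6
  (π[g](T) ⋈[g=a] π[a](S)) → 2

== RESULT ==
g | a
8 | 8
8 | 8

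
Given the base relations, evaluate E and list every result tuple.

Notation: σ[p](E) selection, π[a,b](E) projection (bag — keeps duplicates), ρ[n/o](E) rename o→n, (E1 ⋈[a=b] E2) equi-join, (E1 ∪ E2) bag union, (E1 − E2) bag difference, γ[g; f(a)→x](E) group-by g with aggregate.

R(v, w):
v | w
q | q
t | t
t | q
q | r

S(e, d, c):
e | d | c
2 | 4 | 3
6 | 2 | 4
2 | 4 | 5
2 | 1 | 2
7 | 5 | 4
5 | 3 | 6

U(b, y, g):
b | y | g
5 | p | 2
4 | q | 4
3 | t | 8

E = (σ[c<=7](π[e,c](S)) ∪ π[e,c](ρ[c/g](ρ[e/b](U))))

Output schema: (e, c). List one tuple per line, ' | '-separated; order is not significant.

Row counts bottom-up:
  S → 6
  π[e,c](S) → 6
  σ[c<=7](π[e,c](S)) → 6
  U → 3
  ρ[e/b](U) → 3
  ρ[c/g](ρ[e/b](U)) → 3
  π[e,c](ρ[c/g](ρ[e/b](U))) → 3
  (σ[c<=7](π[e,c](S)) ∪ π[e,c](ρ[c/g](ρ[e/b](U)))) → 9

== RESULT ==
e | c
2 | 2
2 | 3
2 | 5
3 | 8
4 | 4
5 | 2
5 | 6
6 | 4
7 | 4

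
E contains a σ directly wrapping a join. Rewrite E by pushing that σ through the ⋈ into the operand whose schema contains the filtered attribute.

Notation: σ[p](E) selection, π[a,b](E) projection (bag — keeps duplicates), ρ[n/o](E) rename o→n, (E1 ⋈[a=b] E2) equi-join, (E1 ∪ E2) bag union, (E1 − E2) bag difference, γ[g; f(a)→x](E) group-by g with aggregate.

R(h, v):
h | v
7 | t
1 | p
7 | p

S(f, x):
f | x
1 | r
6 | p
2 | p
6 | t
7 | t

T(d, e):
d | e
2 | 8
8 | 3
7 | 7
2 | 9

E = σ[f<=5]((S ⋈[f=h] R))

σ filters on f, owned by the left side.
E' = (σ[f<=5](S) ⋈[f=h] R)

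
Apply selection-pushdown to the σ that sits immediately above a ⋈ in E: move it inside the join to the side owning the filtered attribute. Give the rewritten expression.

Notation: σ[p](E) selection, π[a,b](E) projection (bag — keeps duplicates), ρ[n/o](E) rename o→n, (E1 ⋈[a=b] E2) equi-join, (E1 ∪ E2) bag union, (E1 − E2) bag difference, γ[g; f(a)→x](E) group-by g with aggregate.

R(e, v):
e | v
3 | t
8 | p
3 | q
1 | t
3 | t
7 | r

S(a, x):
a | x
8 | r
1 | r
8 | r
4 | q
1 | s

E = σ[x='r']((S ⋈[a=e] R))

σ filters on x, owned by the left side.
E' = (σ[x='r'](S) ⋈[a=e] R)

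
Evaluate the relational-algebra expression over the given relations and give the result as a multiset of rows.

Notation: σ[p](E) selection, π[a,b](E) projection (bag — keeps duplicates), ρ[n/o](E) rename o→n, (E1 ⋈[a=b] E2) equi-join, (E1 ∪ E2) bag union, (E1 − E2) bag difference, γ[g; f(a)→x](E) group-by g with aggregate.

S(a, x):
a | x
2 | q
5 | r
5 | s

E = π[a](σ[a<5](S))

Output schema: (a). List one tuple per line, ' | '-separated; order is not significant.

Stepwise |·|:
  S → 3
  σ[a<5](S) → 1
  π[a](σ[a<5](S)) → 1

== RESULT ==
a
2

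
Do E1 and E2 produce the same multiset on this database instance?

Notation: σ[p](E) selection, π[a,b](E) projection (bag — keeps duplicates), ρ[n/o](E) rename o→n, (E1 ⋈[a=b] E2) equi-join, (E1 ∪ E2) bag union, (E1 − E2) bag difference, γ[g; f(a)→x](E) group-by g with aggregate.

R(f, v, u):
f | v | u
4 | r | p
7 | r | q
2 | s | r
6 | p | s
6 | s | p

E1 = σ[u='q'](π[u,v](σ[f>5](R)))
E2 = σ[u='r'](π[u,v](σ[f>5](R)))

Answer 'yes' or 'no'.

E1 per-node cardinality:
  R → 5
  σ[f>5](R) → 3
  π[u,v](σ[f>5](R)) → 3
  σ[u='q'](π[u,v](σ[f>5](R))) → 1
E2 per-node cardinality:
  R → 5
  σ[f>5](R) → 3
  π[u,v](σ[f>5](R)) → 3
  σ[u='r'](π[u,v](σ[f>5](R))) → 0

E1 result:
u | v
q | r
E2 result:
u | v
(0 rows)
Witness: ('q', 'r') appears 1× in E1 but 0× in E2.

no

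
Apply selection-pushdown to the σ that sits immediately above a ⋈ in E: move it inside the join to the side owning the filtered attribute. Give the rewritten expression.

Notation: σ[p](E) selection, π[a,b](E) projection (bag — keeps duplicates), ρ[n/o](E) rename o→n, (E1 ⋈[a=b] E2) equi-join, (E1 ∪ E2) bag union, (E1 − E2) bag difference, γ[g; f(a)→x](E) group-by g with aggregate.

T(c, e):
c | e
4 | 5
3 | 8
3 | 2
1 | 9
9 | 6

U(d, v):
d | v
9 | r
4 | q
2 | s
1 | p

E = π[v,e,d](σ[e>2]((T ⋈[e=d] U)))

σ filters on e, owned by the left side.
E' = π[v,e,d]((σ[e>2](T) ⋈[e=d] U))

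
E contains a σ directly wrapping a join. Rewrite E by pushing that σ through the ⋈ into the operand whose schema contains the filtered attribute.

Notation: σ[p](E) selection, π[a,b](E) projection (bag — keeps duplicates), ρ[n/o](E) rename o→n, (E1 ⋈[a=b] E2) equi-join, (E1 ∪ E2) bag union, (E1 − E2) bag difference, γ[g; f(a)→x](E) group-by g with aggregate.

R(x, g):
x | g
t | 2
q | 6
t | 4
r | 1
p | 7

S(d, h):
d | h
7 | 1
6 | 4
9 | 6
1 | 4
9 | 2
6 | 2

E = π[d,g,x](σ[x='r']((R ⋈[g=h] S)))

σ filters on x, owned by the left side.
E' = π[d,g,x]((σ[x='r'](R) ⋈[g=h] S))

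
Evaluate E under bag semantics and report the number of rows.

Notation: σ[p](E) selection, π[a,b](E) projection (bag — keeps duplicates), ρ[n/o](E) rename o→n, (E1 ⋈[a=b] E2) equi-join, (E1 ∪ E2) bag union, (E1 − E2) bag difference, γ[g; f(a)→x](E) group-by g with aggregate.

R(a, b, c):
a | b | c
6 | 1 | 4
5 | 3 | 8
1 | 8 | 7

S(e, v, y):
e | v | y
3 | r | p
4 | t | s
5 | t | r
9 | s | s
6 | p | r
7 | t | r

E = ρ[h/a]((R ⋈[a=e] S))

Row counts bottom-up:
  R → 3
  S → 6
  (R ⋈[a=e] S) → 2
  ρ[h/a]((R ⋈[a=e] S)) → 2

|E| = 2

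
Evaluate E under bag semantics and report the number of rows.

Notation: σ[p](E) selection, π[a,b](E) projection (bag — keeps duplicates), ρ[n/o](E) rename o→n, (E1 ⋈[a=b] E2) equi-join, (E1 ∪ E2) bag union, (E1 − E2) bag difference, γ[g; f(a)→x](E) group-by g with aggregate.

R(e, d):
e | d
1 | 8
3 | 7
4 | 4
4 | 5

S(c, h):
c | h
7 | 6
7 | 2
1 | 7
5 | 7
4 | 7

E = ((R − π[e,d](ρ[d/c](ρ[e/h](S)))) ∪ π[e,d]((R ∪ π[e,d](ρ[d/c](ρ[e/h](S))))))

Subexpression sizes:
  R → 4
  S → 5
  ρ[e/h](S) → 5
  ρ[d/c](ρ[e/h](S)) → 5
  π[e,d](ρ[d/c](ρ[e/h](S))) → 5
  (R − π[e,d](ρ[d/c](ρ[e/h](S)))) → 4
  R → 4
  S → 5
  ρ[e/h](S) → 5
  ρ[d/c](ρ[e/h](S)) → 5
  π[e,d](ρ[d/c](ρ[e/h](S))) → 5
  (R ∪ π[e,d](ρ[d/c](ρ[e/h](S)))) → 9
  π[e,d]((R ∪ π[e,d](ρ[d/c](ρ[e/h](S))))) → 9
  ((R − π[e,d](ρ[d/c](ρ[e/h](S)))) ∪ π[e,d]((R ∪ π[e,d](ρ[d/c](ρ[e/h](S)))))) → 13

|E| = 13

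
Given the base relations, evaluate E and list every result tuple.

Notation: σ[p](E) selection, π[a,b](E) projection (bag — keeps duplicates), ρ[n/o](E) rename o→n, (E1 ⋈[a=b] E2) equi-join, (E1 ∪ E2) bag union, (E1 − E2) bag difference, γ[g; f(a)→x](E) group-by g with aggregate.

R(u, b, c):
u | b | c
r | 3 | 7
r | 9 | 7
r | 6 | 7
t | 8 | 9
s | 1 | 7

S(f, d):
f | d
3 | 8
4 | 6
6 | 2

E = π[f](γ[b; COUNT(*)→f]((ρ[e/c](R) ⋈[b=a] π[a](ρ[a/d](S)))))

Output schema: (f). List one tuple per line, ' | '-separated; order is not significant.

Subexpression sizes:
  R → 5
  ρ[e/c](R) → 5
  S → 3
  ρ[a/d](S) → 3
  π[a](ρ[a/d](S)) → 3
  (ρ[e/c](R) ⋈[b=a] π[a](ρ[a/d](S))) → 2
  γ[b; COUNT(*)→f]((ρ[e/c](R) ⋈[b=a] π[a](ρ[a/d](S)))) → 2
  π[f](γ[b; COUNT(*)→f]((ρ[e/c](R) ⋈[b=a] π[a](ρ[a/d](S))))) → 2

== RESULT ==
f
1
1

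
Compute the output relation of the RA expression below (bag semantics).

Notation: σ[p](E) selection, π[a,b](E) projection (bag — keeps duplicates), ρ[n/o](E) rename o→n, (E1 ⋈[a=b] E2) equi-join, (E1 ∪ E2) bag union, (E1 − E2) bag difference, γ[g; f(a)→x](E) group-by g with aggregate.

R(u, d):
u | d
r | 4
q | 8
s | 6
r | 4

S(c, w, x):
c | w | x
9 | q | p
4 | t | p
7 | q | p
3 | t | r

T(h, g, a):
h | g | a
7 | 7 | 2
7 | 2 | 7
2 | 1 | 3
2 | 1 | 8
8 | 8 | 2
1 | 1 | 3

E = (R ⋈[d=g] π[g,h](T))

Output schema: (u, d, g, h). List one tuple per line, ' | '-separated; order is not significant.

Stepwise |·|:
  R → 4
  T → 6
  π[g,h](T) → 6
  (R ⋈[d=g] π[g,h](T)) → 1

== RESULT ==
u | d | g | h
q | 8 | 8 | 8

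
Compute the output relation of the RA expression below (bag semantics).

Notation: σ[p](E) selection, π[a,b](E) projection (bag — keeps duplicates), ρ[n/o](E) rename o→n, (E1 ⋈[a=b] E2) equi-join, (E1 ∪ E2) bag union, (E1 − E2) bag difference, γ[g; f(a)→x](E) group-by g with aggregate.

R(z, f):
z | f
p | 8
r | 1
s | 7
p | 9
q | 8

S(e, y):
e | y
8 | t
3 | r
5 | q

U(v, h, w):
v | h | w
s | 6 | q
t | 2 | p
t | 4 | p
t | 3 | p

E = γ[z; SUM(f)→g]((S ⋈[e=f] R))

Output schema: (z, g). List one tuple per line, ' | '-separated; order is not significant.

Per-node cardinality:
  S → 3
  R → 5
  (S ⋈[e=f] R) → 2
  γ[z; SUM(f)→g]((S ⋈[e=f] R)) → 2

== RESULT ==
z | g
p | 8
q | 8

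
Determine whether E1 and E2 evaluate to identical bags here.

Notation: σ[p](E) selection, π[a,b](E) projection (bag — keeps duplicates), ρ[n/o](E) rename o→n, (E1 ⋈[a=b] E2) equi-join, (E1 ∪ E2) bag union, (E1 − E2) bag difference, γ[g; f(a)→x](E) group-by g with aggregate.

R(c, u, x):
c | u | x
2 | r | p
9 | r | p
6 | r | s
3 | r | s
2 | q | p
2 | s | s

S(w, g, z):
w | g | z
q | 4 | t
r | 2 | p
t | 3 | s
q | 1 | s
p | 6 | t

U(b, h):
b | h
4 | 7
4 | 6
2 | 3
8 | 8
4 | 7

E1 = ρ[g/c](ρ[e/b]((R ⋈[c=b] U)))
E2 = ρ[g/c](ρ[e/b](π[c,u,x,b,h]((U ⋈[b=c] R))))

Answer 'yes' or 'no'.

E1 stepwise |·|:
  R → 6
  U → 5
  (R ⋈[c=b] U) → 3
  ρ[e/b]((R ⋈[c=b] U)) → 3
  ρ[g/c](ρ[e/b]((R ⋈[c=b] U))) → 3
E2 stepwise |·|:
  U → 5
  R → 6
  (U ⋈[b=c] R) → 3
  π[c,u,x,b,h]((U ⋈[b=c] R)) → 3
  ρ[e/b](π[c,u,x,b,h]((U ⋈[b=c] R))) → 3
  ρ[g/c](ρ[e/b](π[c,u,x,b,h]((U ⋈[b=c] R)))) → 3

E1 and E2 produce the same multiset:
g | u | x | e | h
2 | q | p | 2 | 3
2 | r | p | 2 | 3
2 | s | s | 2 | 3

yes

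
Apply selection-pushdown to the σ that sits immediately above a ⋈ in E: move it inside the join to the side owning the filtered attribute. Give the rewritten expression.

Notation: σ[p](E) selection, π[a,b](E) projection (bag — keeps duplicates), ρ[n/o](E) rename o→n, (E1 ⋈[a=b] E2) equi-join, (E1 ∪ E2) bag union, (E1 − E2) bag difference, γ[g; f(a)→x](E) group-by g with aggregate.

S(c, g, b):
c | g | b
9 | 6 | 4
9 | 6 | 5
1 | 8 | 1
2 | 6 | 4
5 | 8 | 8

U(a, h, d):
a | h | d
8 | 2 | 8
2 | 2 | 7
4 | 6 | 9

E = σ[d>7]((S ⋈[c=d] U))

σ filters on d, owned by the right side.
E' = (S ⋈[c=d] σ[d>7](U))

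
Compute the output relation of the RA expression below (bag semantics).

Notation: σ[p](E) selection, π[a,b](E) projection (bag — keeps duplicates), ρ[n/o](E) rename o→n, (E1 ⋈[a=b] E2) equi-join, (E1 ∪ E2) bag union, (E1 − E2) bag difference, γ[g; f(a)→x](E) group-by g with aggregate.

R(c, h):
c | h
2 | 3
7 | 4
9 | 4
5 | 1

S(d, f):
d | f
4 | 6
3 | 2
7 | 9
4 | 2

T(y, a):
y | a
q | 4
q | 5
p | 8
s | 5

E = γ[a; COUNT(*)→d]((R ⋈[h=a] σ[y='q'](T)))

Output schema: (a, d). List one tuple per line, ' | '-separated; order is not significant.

Stepwise |·|:
  R → 4
  T → 4
  σ[y='q'](T) → 2
  (R ⋈[h=a] σ[y='q'](T)) → 2
  γ[a; COUNT(*)→d]((R ⋈[h=a] σ[y='q'](T))) → 1

== RESULT ==
a | d
4 | 2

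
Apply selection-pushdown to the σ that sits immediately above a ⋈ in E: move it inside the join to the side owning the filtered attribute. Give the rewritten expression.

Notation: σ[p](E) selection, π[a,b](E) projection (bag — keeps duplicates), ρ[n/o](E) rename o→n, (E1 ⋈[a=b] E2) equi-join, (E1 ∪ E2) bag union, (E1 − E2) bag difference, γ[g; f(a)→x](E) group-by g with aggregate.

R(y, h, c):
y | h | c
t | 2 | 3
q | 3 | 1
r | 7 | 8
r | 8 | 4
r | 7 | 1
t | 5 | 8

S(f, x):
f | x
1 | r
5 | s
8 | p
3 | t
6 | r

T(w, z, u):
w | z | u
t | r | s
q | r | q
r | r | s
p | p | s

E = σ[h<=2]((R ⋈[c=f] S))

σ filters on h, owned by the left side.
E' = (σ[h<=2](R) ⋈[c=f] S)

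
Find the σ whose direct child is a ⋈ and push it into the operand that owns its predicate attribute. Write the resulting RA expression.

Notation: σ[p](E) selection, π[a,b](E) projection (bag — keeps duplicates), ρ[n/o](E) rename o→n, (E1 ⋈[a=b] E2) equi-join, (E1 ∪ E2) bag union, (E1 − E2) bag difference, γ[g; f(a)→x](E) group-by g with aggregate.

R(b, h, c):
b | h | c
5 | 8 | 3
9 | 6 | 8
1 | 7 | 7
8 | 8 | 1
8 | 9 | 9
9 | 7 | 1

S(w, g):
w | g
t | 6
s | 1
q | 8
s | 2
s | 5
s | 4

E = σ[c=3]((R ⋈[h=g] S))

σ filters on c, owned by the left side.
E' = (σ[c=3](R) ⋈[h=g] S)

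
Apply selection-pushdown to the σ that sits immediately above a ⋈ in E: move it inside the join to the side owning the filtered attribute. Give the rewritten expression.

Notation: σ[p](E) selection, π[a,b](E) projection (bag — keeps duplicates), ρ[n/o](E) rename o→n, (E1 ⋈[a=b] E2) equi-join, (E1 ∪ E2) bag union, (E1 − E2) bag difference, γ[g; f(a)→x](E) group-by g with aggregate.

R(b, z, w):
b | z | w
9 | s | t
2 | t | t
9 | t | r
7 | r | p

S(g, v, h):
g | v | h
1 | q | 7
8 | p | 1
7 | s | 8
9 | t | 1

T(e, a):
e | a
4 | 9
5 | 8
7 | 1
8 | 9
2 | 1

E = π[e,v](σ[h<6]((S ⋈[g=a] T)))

σ filters on h, owned by the left side.
E' = π[e,v]((σ[h<6](S) ⋈[g=a] T))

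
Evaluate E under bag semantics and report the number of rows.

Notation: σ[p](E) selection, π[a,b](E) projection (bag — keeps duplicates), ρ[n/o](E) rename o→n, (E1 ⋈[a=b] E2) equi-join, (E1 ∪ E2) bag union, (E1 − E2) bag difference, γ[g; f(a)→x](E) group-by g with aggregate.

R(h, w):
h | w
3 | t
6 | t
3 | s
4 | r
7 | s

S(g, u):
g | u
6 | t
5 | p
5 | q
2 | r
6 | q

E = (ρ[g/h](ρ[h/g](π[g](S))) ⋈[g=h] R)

Subexpression sizes:
  S → 5
  π[g](S) → 5
  ρ[h/g](π[g](S)) → 5
  ρ[g/h](ρ[h/g](π[g](S))) → 5
  R → 5
  (ρ[g/h](ρ[h/g](π[g](S))) ⋈[g=h] R) → 2

|E| = 2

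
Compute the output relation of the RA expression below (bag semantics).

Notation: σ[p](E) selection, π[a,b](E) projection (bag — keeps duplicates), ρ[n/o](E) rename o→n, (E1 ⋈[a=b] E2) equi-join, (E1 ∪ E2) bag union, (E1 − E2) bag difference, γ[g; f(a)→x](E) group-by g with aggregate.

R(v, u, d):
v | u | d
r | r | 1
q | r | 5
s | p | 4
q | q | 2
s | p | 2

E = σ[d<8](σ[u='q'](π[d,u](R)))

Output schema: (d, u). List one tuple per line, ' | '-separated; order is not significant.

Row counts bottom-up:
  R → 5
  π[d,u](R) → 5
  σ[u='q'](π[d,u](R)) → 1
  σ[d<8](σ[u='q'](π[d,u](R))) → 1

== RESULT ==
d | u
2 | q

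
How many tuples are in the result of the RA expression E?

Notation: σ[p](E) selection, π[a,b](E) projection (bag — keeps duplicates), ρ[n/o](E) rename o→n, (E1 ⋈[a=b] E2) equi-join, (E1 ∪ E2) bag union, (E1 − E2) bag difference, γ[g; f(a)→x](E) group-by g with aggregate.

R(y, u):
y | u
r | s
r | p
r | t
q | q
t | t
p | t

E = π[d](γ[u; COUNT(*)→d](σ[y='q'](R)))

Subexpression sizes:
  R → 6
  σ[y='q'](R) → 1
  γ[u; COUNT(*)→d](σ[y='q'](R)) → 1
  π[d](γ[u; COUNT(*)→d](σ[y='q'](R))) → 1

|E| = 1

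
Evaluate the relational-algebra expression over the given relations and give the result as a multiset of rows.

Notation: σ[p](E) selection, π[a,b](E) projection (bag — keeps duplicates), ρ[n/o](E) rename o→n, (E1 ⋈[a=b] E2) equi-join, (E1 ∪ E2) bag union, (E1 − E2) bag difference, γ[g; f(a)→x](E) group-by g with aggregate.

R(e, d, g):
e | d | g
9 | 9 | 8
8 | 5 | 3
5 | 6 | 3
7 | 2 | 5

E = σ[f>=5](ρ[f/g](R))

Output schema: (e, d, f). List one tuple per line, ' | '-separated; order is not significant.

Per-node cardinality:
  R → 4
  ρ[f/g](R) → 4
  σ[f>=5](ρ[f/g](R)) → 2

== RESULT ==
e | d | f
7 | 2 | 5
9 | 9 | 8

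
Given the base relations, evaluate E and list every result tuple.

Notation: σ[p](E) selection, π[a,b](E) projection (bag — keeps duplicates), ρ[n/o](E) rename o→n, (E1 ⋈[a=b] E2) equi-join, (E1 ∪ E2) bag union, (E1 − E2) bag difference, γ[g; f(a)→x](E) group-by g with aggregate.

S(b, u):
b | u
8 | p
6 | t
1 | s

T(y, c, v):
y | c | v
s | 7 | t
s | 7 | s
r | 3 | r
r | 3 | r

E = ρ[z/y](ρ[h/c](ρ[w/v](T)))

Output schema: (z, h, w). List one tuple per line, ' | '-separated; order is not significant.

Per-node cardinality:
  T → 4
  ρ[w/v](T) → 4
  ρ[h/c](ρ[w/v](T)) → 4
  ρ[z/y](ρ[h/c](ρ[w/v](T))) → 4

== RESULT ==
z | h | w
r | 3 | r
r | 3 | r
s | 7 | s
s | 7 | t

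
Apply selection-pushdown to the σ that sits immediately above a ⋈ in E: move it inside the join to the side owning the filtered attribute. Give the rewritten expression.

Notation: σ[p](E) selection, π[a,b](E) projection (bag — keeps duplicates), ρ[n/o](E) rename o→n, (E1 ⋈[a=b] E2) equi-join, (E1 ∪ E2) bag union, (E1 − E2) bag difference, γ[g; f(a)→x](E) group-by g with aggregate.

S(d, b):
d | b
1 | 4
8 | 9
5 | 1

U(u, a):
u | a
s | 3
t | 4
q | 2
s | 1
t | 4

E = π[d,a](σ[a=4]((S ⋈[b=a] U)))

σ filters on a, owned by the right side.
E' = π[d,a]((S ⋈[b=a] σ[a=4](U)))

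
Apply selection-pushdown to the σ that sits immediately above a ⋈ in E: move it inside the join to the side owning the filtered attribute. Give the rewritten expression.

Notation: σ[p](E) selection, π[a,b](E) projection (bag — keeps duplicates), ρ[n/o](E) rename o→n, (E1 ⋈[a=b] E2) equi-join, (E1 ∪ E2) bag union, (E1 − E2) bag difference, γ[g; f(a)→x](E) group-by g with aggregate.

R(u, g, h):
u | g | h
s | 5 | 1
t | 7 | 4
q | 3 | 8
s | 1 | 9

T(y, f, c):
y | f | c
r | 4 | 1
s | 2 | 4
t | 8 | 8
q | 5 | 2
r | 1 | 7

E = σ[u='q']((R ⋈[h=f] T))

σ filters on u, owned by the left side.
E' = (σ[u='q'](R) ⋈[h=f] T)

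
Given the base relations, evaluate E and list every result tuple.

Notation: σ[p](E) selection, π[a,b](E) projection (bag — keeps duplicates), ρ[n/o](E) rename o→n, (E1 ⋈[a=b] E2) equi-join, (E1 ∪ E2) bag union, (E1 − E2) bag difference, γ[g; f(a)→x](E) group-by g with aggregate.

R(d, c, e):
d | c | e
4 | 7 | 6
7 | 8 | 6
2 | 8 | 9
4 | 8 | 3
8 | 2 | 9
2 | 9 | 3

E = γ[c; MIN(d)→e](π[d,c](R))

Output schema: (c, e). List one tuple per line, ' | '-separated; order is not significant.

Stepwise |·|:
  R → 6
  π[d,c](R) → 6
  γ[c; MIN(d)→e](π[d,c](R)) → 4

== RESULT ==
c | e
2 | 8
7 | 4
8 | 2
9 | 2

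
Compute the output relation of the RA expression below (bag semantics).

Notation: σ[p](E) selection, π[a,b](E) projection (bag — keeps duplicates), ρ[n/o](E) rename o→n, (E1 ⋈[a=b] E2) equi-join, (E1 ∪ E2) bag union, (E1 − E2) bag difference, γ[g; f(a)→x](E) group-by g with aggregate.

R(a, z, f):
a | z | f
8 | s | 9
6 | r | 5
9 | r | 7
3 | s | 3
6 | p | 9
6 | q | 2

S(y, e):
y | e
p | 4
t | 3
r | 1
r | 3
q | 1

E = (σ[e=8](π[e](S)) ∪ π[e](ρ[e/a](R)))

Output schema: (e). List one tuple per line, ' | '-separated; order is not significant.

Stepwise |·|:
  S → 5
  π[e](S) → 5
  σ[e=8](π[e](S)) → 0
  R → 6
  ρ[e/a](R) → 6
  π[e](ρ[e/a](R)) → 6
  (σ[e=8](π[e](S)) ∪ π[e](ρ[e/a](R))) → 6

== RESULT ==
e
3
6
6
6
8
9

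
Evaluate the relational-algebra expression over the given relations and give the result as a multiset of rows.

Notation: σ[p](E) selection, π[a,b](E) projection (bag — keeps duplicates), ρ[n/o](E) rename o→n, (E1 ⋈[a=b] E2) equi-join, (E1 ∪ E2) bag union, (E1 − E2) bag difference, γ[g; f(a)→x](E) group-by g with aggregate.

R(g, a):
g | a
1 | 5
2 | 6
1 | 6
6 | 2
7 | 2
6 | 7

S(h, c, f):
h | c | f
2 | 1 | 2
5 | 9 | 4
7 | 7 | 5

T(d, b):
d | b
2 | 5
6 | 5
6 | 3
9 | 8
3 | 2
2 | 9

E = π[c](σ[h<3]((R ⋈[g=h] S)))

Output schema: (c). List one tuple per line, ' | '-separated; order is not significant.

Stepwise |·|:
  R → 6
  S → 3
  (R ⋈[g=h] S) → 2
  σ[h<3]((R ⋈[g=h] S)) → 1
  π[c](σ[h<3]((R ⋈[g=h] S))) → 1

== RESULT ==
c
1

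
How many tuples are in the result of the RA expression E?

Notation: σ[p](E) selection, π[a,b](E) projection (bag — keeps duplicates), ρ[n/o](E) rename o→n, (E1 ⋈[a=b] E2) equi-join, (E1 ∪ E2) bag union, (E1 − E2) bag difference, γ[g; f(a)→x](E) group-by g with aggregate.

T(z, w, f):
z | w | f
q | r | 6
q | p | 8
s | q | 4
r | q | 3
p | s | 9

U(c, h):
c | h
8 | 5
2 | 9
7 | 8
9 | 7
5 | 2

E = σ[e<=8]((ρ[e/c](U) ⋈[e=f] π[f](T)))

Row counts bottom-up:
  U → 5
  ρ[e/c](U) → 5
  T → 5
  π[f](T) → 5
  (ρ[e/c](U) ⋈[e=f] π[f](T)) → 2
  σ[e<=8]((ρ[e/c](U) ⋈[e=f] π[f](T))) → 1

|E| = 1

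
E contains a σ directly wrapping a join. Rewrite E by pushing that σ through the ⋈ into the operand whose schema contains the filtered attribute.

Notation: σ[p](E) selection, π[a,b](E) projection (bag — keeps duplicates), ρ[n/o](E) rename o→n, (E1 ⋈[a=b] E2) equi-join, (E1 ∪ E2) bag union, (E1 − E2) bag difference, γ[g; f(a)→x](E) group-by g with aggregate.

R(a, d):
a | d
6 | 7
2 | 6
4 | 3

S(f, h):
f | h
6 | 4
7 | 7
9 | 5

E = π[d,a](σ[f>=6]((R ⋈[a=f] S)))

σ filters on f, owned by the right side.
E' = π[d,a]((R ⋈[a=f] σ[f>=6](S)))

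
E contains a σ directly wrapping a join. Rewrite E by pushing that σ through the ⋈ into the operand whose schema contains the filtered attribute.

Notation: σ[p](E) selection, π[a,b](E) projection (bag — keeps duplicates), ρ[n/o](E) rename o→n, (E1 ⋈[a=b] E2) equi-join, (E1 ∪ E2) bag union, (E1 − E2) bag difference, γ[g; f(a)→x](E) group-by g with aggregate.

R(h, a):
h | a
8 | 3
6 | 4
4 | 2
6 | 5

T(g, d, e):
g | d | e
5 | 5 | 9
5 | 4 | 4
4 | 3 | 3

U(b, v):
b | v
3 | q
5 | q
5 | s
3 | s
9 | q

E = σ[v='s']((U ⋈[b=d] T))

σ filters on v, owned by the left side.
E' = (σ[v='s'](U) ⋈[b=d] T)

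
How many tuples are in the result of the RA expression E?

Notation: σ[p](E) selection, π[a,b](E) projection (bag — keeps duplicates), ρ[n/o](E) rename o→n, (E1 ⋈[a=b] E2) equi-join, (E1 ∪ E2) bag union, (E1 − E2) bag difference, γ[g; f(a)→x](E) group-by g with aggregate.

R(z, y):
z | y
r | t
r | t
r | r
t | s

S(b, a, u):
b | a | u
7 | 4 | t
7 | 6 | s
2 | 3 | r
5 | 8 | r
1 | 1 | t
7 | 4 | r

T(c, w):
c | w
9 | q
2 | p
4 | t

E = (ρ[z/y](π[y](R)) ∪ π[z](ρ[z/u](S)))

Stepwise |·|:
  R → 4
  π[y](R) → 4
  ρ[z/y](π[y](R)) → 4
  S → 6
  ρ[z/u](S) → 6
  π[z](ρ[z/u](S)) → 6
  (ρ[z/y](π[y](R)) ∪ π[z](ρ[z/u](S))) → 10

|E| = 10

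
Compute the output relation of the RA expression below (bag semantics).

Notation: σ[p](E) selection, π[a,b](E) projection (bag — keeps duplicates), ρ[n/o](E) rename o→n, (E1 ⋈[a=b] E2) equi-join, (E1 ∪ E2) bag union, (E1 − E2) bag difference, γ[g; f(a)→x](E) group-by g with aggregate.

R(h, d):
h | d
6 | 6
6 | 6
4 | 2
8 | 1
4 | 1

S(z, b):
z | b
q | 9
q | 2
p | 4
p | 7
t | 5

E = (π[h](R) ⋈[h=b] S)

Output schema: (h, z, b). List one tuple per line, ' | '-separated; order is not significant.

Subexpression sizes:
  R → 5
  π[h](R) → 5
  S → 5
  (π[h](R) ⋈[h=b] S) → 2

== RESULT ==
h | z | b
4 | p | 4
4 | p | 4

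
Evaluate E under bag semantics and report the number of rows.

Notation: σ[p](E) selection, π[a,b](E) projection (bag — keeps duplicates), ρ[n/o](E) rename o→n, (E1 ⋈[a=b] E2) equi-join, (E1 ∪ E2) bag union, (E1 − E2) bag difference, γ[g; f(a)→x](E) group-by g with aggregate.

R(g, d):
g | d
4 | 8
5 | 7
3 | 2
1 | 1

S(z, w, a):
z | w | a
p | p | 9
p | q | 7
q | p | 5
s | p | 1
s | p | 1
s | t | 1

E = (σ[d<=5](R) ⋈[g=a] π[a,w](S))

Row counts bottom-up:
  R → 4
  σ[d<=5](R) → 2
  S → 6
  π[a,w](S) → 6
  (σ[d<=5](R) ⋈[g=a] π[a,w](S)) → 3

|E| = 3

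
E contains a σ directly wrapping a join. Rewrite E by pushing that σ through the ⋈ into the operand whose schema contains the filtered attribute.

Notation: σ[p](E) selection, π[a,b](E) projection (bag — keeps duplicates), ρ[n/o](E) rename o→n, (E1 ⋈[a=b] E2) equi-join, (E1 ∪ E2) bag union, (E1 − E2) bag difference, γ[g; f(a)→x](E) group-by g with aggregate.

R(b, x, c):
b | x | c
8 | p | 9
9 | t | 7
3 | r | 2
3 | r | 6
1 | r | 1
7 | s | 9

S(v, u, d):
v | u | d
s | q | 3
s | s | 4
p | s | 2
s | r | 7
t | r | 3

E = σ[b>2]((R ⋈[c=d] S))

σ filters on b, owned by the left side.
E' = (σ[b>2](R) ⋈[c=d] S)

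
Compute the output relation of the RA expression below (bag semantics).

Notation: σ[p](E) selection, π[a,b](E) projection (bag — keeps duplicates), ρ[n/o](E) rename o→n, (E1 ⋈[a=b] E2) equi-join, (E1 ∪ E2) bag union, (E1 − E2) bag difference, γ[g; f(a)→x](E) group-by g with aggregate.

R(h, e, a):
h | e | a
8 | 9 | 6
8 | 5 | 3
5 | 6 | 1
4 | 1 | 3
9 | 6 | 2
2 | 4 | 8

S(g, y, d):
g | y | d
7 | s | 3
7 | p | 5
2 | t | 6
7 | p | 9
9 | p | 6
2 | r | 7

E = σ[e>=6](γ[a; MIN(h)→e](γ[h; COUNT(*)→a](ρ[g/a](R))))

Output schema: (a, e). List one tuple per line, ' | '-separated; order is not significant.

Stepwise |·|:
  R → 6
  ρ[g/a](R) → 6
  γ[h; COUNT(*)→a](ρ[g/a](R)) → 5
  γ[a; MIN(h)→e](γ[h; COUNT(*)→a](ρ[g/a](R))) → 2
  σ[e>=6](γ[a; MIN(h)→e](γ[h; COUNT(*)→a](ρ[g/a](R)))) → 1

== RESULT ==
a | e
2 | 8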